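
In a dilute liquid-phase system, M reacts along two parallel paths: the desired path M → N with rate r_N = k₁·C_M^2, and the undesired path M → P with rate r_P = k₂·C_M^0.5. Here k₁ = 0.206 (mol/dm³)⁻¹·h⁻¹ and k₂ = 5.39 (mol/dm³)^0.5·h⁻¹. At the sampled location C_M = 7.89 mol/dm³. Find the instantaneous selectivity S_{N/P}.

S_{N/P} = r_N/r_P = (k₁·C_M^2)/(k₂·C_M^0.5) = (k₁/k₂)·C_M^1.5.
= (0.206×7.890^2) / (5.39×7.890^0.5) = 12.82/15.14 = 0.847.
Since the desired path is higher order in M, keeping C_M high (PFR or concentrated feed) favours N.

0.847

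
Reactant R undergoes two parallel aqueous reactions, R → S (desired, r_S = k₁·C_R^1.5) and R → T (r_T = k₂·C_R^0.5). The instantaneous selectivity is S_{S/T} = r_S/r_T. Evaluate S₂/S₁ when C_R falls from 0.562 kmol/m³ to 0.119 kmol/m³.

0.212

S_{S/T} = (k₁/k₂)·C_R, so S₂/S₁ = (C_{R,2}/C_{R,1}).
= 0.119/0.562 = 0.212.
Selectivity toward S falls as C_R falls — high-concentration operation is favoured.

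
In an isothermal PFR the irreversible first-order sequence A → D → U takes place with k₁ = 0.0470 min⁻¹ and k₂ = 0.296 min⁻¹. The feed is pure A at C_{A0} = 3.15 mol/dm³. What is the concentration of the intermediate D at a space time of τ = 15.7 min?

The intermediate concentration in a first-order A→B→C sequence is C_D = k₁C_{A0}(e^(−k₁τ) − e^(−k₂τ))/(k₂−k₁).
e^(−k₁τ) = e^(−0.0470×15.7) = e^(−0.7379) = 0.4781; e^(−k₂τ) = e^(−4.647) = 0.009588.
C_D = 0.0470×3.15/(0.296−0.0470) × (0.4781−0.009588) = 0.5946×0.4685 = 0.2786 mol/dm³.

0.279 mol/dm³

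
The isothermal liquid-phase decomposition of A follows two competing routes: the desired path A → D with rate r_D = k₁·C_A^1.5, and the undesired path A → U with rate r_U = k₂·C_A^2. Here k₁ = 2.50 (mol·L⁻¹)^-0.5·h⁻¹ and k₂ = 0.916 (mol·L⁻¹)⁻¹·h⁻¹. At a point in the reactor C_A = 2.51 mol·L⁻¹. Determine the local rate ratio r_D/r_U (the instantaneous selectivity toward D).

S_{D/U} = r_D/r_U = (k₁·C_A^1.5)/(k₂·C_A^2) = (k₁/k₂)·C_A^-0.5.
= (2.50×2.510^1.5) / (0.916×2.510^2) = 9.941/5.771 = 1.72.
The undesired path is higher order in A, so low C_A (CSTR or dilute feed) favours D.

1.72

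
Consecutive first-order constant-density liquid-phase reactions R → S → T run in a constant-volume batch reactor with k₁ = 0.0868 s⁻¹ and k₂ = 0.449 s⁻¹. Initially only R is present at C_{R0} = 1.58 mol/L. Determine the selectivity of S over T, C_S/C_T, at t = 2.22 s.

1.65

Solving the coupled first-order balances gives C_S(t) = [k₁/(k₂−k₁)]·C_{R0}·(e^(−k₁t) − e^(−k₂t)).
e^(−k₁t) = e^(−0.0868×2.22) = e^(−0.1927) = 0.8247; e^(−k₂t) = e^(−0.9968) = 0.3691.
C_S = 0.0868×1.58/(0.449−0.0868) × (0.8247−0.3691) = 0.3786×0.4557 = 0.1725 mol/L.
C_R = C_{R0}e^(−k₁t) = 1.303 mol/L, so C_T = C_{R0}−C_R−C_S = 0.1044 mol/L; C_S/C_T = 1.65.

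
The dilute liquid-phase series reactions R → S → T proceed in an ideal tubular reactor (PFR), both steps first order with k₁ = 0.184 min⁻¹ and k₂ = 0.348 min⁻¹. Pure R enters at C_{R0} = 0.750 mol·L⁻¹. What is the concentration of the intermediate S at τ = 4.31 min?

Solving the coupled first-order balances gives C_S(τ) = [k₁/(k₂−k₁)]·C_{R0}·(e^(−k₁τ) − e^(−k₂τ)).
e^(−k₁τ) = e^(−0.184×4.31) = e^(−0.7930) = 0.4525; e^(−k₂τ) = e^(−1.500) = 0.2232.
C_S = 0.184×0.750/(0.348−0.184) × (0.4525−0.2232) = 0.8415×0.2293 = 0.1930 mol·L⁻¹.

0.193 mol·L⁻¹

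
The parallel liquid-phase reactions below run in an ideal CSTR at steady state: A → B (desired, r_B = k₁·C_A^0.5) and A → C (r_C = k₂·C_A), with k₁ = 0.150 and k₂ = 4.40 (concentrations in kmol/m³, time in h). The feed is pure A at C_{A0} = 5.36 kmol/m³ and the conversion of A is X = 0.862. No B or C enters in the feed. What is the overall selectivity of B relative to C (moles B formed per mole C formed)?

Exit C_A = C_{A0}(1−X) = 5.36×0.138 = 0.7397 kmol/m³.
In a CSTR the entire volume is at exit conditions, so r_B = 0.150×0.7397^0.5 = 0.1290 and r_C = 4.40×0.7397 = 3.255.
Overall selectivity = C_B/C_C = r_Bτ/(r_Cτ) = r_B/r_C = 0.0396.

0.0396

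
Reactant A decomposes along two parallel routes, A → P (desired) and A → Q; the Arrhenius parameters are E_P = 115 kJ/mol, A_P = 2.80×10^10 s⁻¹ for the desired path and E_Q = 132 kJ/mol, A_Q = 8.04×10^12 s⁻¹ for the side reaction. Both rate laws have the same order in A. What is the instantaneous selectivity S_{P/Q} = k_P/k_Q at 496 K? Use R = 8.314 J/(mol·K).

Since both paths have the same order in A, the concentration cancels and S_{P/Q} = k_P/k_Q = (A_P/A_Q)·exp[(E_Q−E_P)/(RT)].
(E_Q−E_P)/(RT) = (132−115)×10³/(8.314×496) = 17000/4124 = 4.122.
k_P/k_Q = (2.80×10^10/8.04×10^12)·exp(4.122) = 0.003483 × 61.71 = 0.215.
Since E_P < E_Q, lowering the temperature improves selectivity toward P.

0.215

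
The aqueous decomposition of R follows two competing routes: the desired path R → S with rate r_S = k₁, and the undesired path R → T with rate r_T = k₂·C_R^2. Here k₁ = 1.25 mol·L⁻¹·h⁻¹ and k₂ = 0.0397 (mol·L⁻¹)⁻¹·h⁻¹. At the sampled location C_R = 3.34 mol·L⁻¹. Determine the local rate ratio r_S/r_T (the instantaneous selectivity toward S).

2.82

S_{S/T} = r_S/r_T = (k₁)/(k₂·C_R^2) = (k₁/k₂)·C_R^-2.
= (1.25) / (0.0397×3.340^2) = 1.250/0.4429 = 2.82.
The undesired path is higher order in R, so low C_R (CSTR or dilute feed) favours S.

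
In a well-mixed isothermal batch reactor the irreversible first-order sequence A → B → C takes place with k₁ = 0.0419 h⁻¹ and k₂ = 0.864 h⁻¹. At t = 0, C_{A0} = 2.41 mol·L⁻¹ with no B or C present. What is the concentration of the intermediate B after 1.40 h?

For first-order series with pure A initially, C_B(t) = k₁C_{A0}/(k₂−k₁)·(e^(−k₁t) − e^(−k₂t)).
e^(−k₁t) = e^(−0.0419×1.40) = e^(−0.05866) = 0.9430; e^(−k₂t) = e^(−1.210) = 0.2983.
C_B = 0.0419×2.41/(0.864−0.0419) × (0.9430−0.2983) = 0.1228×0.6447 = 0.07919 mol·L⁻¹.

0.0792 mol·L⁻¹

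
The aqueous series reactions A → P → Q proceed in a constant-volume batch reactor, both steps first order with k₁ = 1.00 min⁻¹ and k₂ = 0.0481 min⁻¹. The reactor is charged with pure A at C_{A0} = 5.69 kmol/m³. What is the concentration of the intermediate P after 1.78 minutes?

The intermediate concentration in a first-order A→B→C sequence is C_P = k₁C_{A0}(e^(−k₁t) − e^(−k₂t))/(k₂−k₁).
e^(−k₁t) = e^(−1.00×1.78) = e^(−1.780) = 0.1686; e^(−k₂t) = e^(−0.08562) = 0.9179.
C_P = 1.00×5.69/(0.0481−1.00) × (0.1686−0.9179) = (-5.978)×(-0.7493) = 4.479 kmol/m³.

4.48 kmol/m³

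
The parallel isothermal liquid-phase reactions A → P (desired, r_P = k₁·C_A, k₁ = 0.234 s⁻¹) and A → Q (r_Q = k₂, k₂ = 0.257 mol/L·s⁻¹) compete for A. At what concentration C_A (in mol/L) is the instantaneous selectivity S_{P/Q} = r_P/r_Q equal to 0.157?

S_{P/Q} = (k₁/k₂)·C_A ⇒ C_A = S·k₂/k₁.
= 0.157×0.257/0.234 = 0.172 mol/L.

0.172 mol/L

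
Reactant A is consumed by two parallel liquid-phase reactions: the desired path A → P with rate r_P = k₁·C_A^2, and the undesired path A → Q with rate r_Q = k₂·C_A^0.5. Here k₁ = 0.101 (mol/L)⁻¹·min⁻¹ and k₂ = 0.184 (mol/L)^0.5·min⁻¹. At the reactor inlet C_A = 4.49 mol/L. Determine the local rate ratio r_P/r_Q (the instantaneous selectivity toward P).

S_{P/Q} = r_P/r_Q = (k₁·C_A^2)/(k₂·C_A^0.5) = (k₁/k₂)·C_A^1.5.
= (0.101×4.490^2) / (0.184×4.490^0.5) = 2.036/0.3899 = 5.22.

5.22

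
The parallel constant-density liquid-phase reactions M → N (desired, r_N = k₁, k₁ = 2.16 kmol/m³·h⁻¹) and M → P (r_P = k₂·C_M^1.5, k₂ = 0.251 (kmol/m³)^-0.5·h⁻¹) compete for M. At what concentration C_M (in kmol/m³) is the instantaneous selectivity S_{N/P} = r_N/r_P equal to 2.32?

S_{N/P} = (k₁/k₂)·C_M^-1.5 ⇒ C_M = (S·k₂/k₁)^(1/(-1.5)).
= (2.32×0.251/2.16)^(-0.6667) = (0.2696)^(-0.6667) = 2.40 kmol/m³.

2.40 kmol/m³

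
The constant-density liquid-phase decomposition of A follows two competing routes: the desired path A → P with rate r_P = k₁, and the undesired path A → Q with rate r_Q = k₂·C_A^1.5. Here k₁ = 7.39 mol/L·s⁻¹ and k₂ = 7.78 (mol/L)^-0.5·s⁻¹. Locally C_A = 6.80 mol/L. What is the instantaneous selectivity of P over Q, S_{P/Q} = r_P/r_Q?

0.0536

S_{P/Q} = r_P/r_Q = (k₁)/(k₂·C_A^1.5) = (k₁/k₂)·C_A^-1.5.
= (7.39) / (7.78×6.800^1.5) = 7.390/138.0 = 0.0536.
The undesired path is higher order in A, so low C_A (CSTR or dilute feed) favours P.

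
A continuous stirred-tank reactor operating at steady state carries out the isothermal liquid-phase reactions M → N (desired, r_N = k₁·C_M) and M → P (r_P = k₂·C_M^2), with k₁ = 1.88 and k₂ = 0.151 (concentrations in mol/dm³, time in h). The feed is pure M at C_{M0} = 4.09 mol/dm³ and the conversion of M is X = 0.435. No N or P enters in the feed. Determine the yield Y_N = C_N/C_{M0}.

Exit C_M = C_{M0}(1−X) = 4.09×0.565 = 2.311 mol/dm³.
A CSTR operates uniformly at the exit composition, giving r_N = 4.344 and r_P = 0.8063 (each k·C_M^n at C_M = 2.311).
Fraction of consumed M going to N: r_N/(r_N+r_P) = 0.8435.
C_N = 0.8435·C_{M0}·X = 0.8435×4.09×0.435 = 1.50 mol/dm³; Y_N = C_N/C_{M0} = 0.367.

0.367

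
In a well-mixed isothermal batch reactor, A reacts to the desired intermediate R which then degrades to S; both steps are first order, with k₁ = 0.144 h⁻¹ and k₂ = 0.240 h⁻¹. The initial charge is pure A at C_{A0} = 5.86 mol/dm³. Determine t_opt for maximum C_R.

5.32 h

The intermediate peaks when r₁ = r₂, i.e. k₁e^(−k₁t) = k₂e^(−k₂t), giving t_opt = ln(k₂/k₁)/(k₂−k₁).
= ln(0.240/0.144)/(0.240−0.144) = ln(1.667)/0.09600 = 0.5108/0.09600 = 5.32 h.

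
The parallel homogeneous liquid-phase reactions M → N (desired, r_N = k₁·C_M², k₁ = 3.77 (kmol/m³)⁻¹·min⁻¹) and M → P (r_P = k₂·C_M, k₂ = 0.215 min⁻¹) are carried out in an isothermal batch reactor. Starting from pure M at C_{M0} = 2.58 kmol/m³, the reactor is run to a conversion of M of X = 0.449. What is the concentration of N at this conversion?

1.13 kmol/m³

C_M = C_{M0}(1−X) = 1.422 kmol/m³.
Along a PFR/batch, dC_P/dC_M = −r_P/(r_N+r_P) = −k₂/(k₂+k₁·C_M).
Integrating from C_{M0} to C_M: C_P = (0.215/3.77)·ln[(0.215+3.77·2.58)/(0.215+3.77·1.42)] = 0.05703·ln(9.942/5.574) = 0.03299 kmol/m³.
Then C_N = (C_{M0}−C_M) − C_P = 1.158 − 0.03299 = 1.125 kmol/m³.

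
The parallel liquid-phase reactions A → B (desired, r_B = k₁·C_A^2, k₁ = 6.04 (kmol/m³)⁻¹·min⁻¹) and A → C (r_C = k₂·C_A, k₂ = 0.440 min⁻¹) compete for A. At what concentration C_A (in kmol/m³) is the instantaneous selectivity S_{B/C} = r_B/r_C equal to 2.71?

0.197 kmol/m³

S_{B/C} = (k₁/k₂)·C_A ⇒ C_A = S·k₂/k₁.
= 2.71×0.440/6.04 = 0.197 kmol/m³.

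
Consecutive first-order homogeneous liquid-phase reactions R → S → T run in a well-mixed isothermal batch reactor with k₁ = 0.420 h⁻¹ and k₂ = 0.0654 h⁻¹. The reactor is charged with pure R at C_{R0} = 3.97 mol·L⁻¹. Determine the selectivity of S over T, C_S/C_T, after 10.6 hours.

1.41

For first-order series with pure R initially, C_S(t) = k₁C_{R0}/(k₂−k₁)·(e^(−k₁t) − e^(−k₂t)).
e^(−k₁t) = e^(−0.420×10.6) = e^(−4.452) = 0.01166; e^(−k₂t) = e^(−0.6932) = 0.5000.
C_S = 0.420×3.97/(0.0654−0.420) × (0.01166−0.5000) = (-4.702)×(-0.4883) = 2.296 mol·L⁻¹.
C_R = C_{R0}e^(−k₁t) = 0.04627 mol·L⁻¹, so C_T = C_{R0}−C_R−C_S = 1.628 mol·L⁻¹; C_S/C_T = 1.41.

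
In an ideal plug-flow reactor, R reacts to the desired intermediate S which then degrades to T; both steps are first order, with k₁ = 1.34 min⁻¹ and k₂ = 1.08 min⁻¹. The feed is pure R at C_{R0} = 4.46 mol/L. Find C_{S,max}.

1.82 mol/L

Evaluating C_S at τ_opt = ln(k₂/k₁)/(k₂−k₁) gives C_{S,max}/C_{R0} = (k₁/k₂)^[k₂/(k₂−k₁)].
= (1.34/1.08)^(1.08/(1.08−1.34)) = (1.241)^(-4.154) = 0.4082.
C_{S,max} = 0.4082×4.46 = 1.82 mol/L.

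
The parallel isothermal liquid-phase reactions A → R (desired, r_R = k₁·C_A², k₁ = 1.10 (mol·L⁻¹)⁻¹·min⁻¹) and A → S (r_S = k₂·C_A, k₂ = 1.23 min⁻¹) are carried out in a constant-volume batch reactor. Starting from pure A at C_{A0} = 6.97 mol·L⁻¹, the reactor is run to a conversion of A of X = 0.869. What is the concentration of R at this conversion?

4.51 mol·L⁻¹

C_A = C_{A0}(1−X) = 0.9131 mol·L⁻¹.
Along a PFR/batch, dC_S/dC_A = −r_S/(r_R+r_S) = −k₂/(k₂+k₁·C_A).
Integrating from C_{A0} to C_A: C_S = (1.23/1.10)·ln[(1.23+1.10·6.97)/(1.23+1.10·0.913)] = 1.118·ln(8.897/2.234) = 1.545 mol·L⁻¹.
Then C_R = (C_{A0}−C_A) − C_S = 6.057 − 1.545 = 4.512 mol·L⁻¹.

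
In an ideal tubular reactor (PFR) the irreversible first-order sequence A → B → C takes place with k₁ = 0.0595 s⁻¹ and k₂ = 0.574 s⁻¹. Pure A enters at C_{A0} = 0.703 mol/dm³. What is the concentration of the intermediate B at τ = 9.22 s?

For first-order series with pure A initially, C_B(τ) = k₁C_{A0}/(k₂−k₁)·(e^(−k₁τ) − e^(−k₂τ)).
e^(−k₁τ) = e^(−0.0595×9.22) = e^(−0.5486) = 0.5778; e^(−k₂τ) = e^(−5.292) = 0.005030.
C_B = 0.0595×0.703/(0.574−0.0595) × (0.5778−0.005030) = 0.08130×0.5727 = 0.04656 mol/dm³.

0.0466 mol/dm³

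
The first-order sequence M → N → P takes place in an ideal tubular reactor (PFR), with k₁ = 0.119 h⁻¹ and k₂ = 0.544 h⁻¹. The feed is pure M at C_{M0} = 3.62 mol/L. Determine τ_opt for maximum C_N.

3.58 h

For first-order series the maximum of C_N occurs at τ_opt = ln(k₂/k₁)/(k₂−k₁).
= ln(0.544/0.119)/(0.544−0.119) = ln(4.571)/0.4250 = 1.520/0.4250 = 3.58 h.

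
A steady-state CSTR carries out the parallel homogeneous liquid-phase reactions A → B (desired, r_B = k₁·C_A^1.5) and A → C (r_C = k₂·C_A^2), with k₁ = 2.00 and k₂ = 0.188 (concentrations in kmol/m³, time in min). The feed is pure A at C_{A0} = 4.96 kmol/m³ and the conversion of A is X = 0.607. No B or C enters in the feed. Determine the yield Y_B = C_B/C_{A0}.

0.537

Exit C_A = C_{A0}(1−X) = 4.96×0.393 = 1.949 kmol/m³.
Rates in a CSTR are evaluated at the outlet concentration: r_B = 2.00×1.949^1.5 = 5.443, r_C = 0.188×1.949^2 = 0.7143.
Fraction of consumed A going to B: r_B/(r_B+r_C) = 0.8840.
C_B = 0.8840·C_{A0}·X = 0.8840×4.96×0.607 = 2.66 kmol/m³; Y_B = C_B/C_{A0} = 0.537.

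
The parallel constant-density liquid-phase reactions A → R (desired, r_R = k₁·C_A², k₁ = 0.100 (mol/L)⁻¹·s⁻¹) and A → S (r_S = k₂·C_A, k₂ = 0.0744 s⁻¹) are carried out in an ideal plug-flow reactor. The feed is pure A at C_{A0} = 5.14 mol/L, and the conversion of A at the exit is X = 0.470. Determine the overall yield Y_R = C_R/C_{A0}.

0.393

C_A = C_{A0}(1−X) = 2.724 mol/L.
Along a PFR/batch, dC_S/dC_A = −r_S/(r_R+r_S) = −k₂/(k₂+k₁·C_A).
Integrating from C_{A0} to C_A: C_S = (0.0744/0.100)·ln[(0.0744+0.100·5.14)/(0.0744+0.100·2.72)] = 0.7440·ln(0.5884/0.3468) = 0.3933 mol/L.
Then C_R = (C_{A0}−C_A) − C_S = 2.416 − 0.3933 = 2.023 mol/L.
Y_R = C_R/C_{A0} = 2.023/5.14 = 0.393.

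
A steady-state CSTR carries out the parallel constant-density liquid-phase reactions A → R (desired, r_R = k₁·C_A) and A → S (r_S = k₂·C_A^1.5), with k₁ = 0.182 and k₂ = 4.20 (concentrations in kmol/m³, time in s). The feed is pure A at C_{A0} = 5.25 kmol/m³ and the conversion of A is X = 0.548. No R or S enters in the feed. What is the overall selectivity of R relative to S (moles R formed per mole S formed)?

0.0281

Exit C_A = C_{A0}(1−X) = 5.25×0.452 = 2.373 kmol/m³.
Rates in a CSTR are evaluated at the outlet concentration: r_R = 0.182×2.373 = 0.4319, r_S = 4.20×2.373^1.5 = 15.35.
Overall selectivity = C_R/C_S = r_Rτ/(r_Sτ) = r_R/r_S = 0.0281.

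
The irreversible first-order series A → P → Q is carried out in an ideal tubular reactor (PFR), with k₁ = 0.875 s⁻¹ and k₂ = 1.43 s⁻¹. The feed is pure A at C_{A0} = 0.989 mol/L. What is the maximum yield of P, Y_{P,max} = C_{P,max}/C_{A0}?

0.282

For a first-order series the maximum intermediate yield is C_{P,max}/C_{A0} = (k₁/k₂)^[k₂/(k₂−k₁)].
= (0.875/1.43)^(1.43/(1.43−0.875)) = (0.6119)^(2.577) = 0.2821.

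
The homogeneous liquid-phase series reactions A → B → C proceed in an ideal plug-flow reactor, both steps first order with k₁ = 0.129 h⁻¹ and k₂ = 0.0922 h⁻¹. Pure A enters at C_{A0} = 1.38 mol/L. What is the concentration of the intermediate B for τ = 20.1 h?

Solving the coupled first-order balances gives C_B(τ) = [k₁/(k₂−k₁)]·C_{A0}·(e^(−k₁τ) − e^(−k₂τ)).
e^(−k₁τ) = e^(−0.129×20.1) = e^(−2.593) = 0.07480; e^(−k₂τ) = e^(−1.853) = 0.1567.
C_B = 0.129×1.38/(0.0922−0.129) × (0.07480−0.1567) = (-4.837)×(-0.08193) = 0.3963 mol/L.

0.396 mol/L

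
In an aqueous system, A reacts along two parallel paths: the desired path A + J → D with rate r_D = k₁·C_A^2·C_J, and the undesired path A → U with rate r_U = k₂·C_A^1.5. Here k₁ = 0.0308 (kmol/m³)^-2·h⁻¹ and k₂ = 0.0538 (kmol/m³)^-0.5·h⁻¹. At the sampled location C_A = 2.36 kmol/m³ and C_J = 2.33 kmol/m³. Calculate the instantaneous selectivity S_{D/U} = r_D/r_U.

S_{D/U} = r_D/r_U = (k₁·C_A^2·C_J)/(k₂·C_A^1.5) = (k₁/k₂)·C_A^0.5·C_J.
= (0.0308×2.360^2×2.330) / (0.0538×2.360^1.5) = 0.3997/0.1951 = 2.05.

2.05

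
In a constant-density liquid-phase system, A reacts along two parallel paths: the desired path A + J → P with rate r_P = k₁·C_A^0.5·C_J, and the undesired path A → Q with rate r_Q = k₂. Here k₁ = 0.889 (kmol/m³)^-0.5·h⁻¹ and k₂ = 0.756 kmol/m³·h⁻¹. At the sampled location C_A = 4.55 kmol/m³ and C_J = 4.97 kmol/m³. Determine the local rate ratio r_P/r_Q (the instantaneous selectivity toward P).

S_{P/Q} = r_P/r_Q = (k₁·C_A^0.5·C_J)/(k₂) = (k₁/k₂)·C_A^0.5·C_J.
= (0.889×4.550^0.5×4.970) / (0.756) = 9.425/0.7560 = 12.5.

12.5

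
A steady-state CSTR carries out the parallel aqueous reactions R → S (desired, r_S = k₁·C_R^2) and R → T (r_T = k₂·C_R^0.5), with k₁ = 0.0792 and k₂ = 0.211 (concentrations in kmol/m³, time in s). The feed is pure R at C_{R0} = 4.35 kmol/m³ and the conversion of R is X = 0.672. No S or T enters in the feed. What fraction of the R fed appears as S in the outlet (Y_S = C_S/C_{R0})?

0.262

Exit C_R = C_{R0}(1−X) = 4.35×0.328 = 1.427 kmol/m³.
In a CSTR the entire volume is at exit conditions, so r_S = 0.0792×1.427^2 = 0.1612 and r_T = 0.211×1.427^0.5 = 0.2520.
Fraction of consumed R going to S: r_S/(r_S+r_T) = 0.3901.
C_S = 0.3901·C_{R0}·X = 0.3901×4.35×0.672 = 1.14 kmol/m³; Y_S = C_S/C_{R0} = 0.262.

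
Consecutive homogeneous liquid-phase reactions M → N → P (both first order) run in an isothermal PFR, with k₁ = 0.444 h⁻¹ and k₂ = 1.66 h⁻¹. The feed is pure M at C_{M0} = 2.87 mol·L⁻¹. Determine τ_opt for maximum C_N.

1.08 h

For first-order series the maximum of C_N occurs at τ_opt = ln(k₂/k₁)/(k₂−k₁).
= ln(1.66/0.444)/(1.66−0.444) = ln(3.739)/1.216 = 1.319/1.216 = 1.08 h.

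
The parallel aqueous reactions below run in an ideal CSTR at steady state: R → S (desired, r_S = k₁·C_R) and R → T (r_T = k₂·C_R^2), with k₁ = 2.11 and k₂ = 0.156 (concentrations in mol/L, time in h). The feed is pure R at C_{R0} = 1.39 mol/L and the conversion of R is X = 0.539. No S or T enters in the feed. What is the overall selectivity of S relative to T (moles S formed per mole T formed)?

Exit C_R = C_{R0}(1−X) = 1.39×0.461 = 0.6408 mol/L.
Rates in a CSTR are evaluated at the outlet concentration: r_S = 2.11×0.6408 = 1.352, r_T = 0.156×0.6408^2 = 0.06406.
Overall selectivity = C_S/C_T = r_Sτ/(r_Tτ) = r_S/r_T = 21.1.

21.1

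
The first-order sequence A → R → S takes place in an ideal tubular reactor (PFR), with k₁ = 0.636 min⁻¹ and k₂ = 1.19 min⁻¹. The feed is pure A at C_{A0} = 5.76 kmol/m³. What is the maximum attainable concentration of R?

For a first-order series the maximum intermediate yield is C_{R,max}/C_{A0} = (k₁/k₂)^[k₂/(k₂−k₁)].
= (0.636/1.19)^(1.19/(1.19−0.636)) = (0.5345)^(2.148) = 0.2603.
C_{R,max} = 0.2603×5.76 = 1.50 kmol/m³.

1.50 kmol/m³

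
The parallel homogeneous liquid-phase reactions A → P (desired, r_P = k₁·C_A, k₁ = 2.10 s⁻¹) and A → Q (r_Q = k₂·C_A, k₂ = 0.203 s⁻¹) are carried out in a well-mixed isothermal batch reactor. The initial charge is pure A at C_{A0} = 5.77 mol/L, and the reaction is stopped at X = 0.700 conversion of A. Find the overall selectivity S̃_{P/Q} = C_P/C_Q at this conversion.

C_A = C_{A0}(1−X) = 1.731 mol/L.
Both paths are first order in A, so the instantaneous fraction to P is constant: dC_P/d(−C_A) = k₁/(k₁+k₂) = 0.9119.
C_P = 0.9119·(C_{A0}−C_A) = 0.9119×4.039 = 3.68 mol/L.
C_Q = (C_{A0}−C_A)−C_P = 0.3560 mol/L; S̃_{P/Q} = 3.683/0.3560 = 10.3.

10.3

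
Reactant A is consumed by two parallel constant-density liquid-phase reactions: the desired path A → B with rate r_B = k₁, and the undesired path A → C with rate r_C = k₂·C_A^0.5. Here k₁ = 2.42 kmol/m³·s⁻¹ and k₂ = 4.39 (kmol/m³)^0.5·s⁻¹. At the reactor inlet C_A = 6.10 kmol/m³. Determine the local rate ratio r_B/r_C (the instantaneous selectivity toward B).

S_{B/C} = r_B/r_C = (k₁)/(k₂·C_A^0.5) = (k₁/k₂)·C_A^-0.5.
= (2.42) / (4.39×6.100^0.5) = 2.420/10.84 = 0.223.

0.223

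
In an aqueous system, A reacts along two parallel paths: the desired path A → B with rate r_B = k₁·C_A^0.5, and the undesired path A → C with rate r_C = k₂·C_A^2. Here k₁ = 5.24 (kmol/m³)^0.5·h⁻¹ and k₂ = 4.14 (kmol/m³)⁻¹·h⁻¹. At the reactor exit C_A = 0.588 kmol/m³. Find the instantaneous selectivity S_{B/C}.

2.81

S_{B/C} = r_B/r_C = (k₁·C_A^0.5)/(k₂·C_A^2) = (k₁/k₂)·C_A^-1.5.
= (5.24×0.5880^0.5) / (4.14×0.5880^2) = 4.018/1.431 = 2.81.
The undesired path is higher order in A, so low C_A (CSTR or dilute feed) favours B.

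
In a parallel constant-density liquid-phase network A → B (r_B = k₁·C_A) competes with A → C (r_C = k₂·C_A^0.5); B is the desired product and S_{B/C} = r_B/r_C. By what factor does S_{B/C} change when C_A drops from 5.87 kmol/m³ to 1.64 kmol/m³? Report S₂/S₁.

0.529

S_{B/C} = (k₁/k₂)·C_A^0.5, so S₂/S₁ = (C_{A,2}/C_{A,1})^0.5.
= (1.64/5.87)^0.5 = (0.2794)^0.5 = 0.529.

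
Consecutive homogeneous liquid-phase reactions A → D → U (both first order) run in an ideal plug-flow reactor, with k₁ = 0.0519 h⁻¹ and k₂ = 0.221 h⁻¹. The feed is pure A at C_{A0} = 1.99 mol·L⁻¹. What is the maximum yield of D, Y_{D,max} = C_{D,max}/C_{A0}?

0.151

Evaluating C_D at τ_opt = ln(k₂/k₁)/(k₂−k₁) gives C_{D,max}/C_{A0} = (k₁/k₂)^[k₂/(k₂−k₁)].
= (0.0519/0.221)^(0.221/(0.221−0.0519)) = (0.2348)^(1.307) = 0.1505.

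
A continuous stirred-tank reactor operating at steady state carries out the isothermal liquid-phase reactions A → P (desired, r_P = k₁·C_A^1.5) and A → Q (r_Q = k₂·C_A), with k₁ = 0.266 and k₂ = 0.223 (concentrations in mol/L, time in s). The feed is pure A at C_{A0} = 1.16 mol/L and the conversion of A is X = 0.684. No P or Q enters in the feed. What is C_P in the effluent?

0.333 mol/L

Exit C_A = C_{A0}(1−X) = 1.16×0.316 = 0.3666 mol/L.
Rates in a CSTR are evaluated at the outlet concentration: r_P = 0.266×0.3666^1.5 = 0.05903, r_Q = 0.223×0.3666 = 0.08174.
Fraction of consumed A going to P: r_P/(r_P+r_Q) = 0.4193.
C_P = 0.4193·C_{A0}·X = 0.4193×1.16×0.684 = 0.333 mol/L.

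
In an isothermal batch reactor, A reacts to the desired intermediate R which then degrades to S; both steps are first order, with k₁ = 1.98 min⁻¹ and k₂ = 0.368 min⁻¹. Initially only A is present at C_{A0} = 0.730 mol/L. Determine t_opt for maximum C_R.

Setting dC_R/dt = 0 gives t_opt = ln(k₂/k₁)/(k₂−k₁).
= ln(0.368/1.98)/(0.368−1.98) = ln(0.1859)/-1.612 = -1.683/-1.612 = 1.04 min.

1.04 min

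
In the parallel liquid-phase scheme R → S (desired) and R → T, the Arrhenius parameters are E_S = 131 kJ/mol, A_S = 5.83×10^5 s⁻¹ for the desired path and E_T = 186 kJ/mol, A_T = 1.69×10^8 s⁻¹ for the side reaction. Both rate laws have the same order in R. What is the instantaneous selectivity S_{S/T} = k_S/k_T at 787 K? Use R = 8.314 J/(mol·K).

With equal orders, S_{S/T} = k_S/k_T = (A_S/A_T)·exp[(E_T−E_S)/(RT)].
(E_T−E_S)/(RT) = (186−131)×10³/(8.314×787) = 55000/6543 = 8.406.
k_S/k_T = (5.83×10^5/1.69×10^8)·exp(8.406) = 0.003450 × 4473 = 15.4.

15.4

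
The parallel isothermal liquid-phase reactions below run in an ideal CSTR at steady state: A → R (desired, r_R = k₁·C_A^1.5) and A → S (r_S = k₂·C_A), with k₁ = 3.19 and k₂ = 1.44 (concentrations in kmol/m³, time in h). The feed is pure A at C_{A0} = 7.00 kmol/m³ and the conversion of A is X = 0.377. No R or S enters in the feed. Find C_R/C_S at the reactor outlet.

4.63

Exit C_A = C_{A0}(1−X) = 7.00×0.623 = 4.361 kmol/m³.
Rates in a CSTR are evaluated at the outlet concentration: r_R = 3.19×4.361^1.5 = 29.05, r_S = 1.44×4.361 = 6.280.
Overall selectivity = C_R/C_S = r_Rτ/(r_Sτ) = r_R/r_S = 4.63.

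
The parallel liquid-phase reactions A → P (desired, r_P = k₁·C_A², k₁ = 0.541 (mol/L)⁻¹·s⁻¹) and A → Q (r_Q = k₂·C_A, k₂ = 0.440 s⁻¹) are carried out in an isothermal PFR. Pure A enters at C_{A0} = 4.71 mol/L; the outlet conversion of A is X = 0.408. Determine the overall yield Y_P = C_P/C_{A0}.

0.334

C_A = C_{A0}(1−X) = 2.788 mol/L.
Along a PFR/batch, dC_Q/dC_A = −r_Q/(r_P+r_Q) = −k₂/(k₂+k₁·C_A).
Integrating from C_{A0} to C_A: C_Q = (0.440/0.541)·ln[(0.440+0.541·4.71)/(0.440+0.541·2.79)] = 0.8133·ln(2.988/1.948) = 0.3478 mol/L.
Then C_P = (C_{A0}−C_A) − C_Q = 1.922 − 0.3478 = 1.574 mol/L.
Y_P = C_P/C_{A0} = 1.574/4.71 = 0.334.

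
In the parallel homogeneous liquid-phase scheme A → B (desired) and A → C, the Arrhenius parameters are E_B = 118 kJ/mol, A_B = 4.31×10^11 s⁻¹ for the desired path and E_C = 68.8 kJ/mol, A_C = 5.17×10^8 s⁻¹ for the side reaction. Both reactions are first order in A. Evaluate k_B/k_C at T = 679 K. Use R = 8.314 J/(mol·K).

0.137

k_B/k_C = (A_B/A_C)·exp[−(E_B−E_C)/(RT)] = (A_B/A_C)·exp[(E_C−E_B)/(RT)].
(E_C−E_B)/(RT) = (68.8−118)×10³/(8.314×679) = -49200/5645 = -8.715.
k_B/k_C = (4.31×10^11/5.17×10^8)·exp(-8.715) = 833.7 × 1.640×10^-4 = 0.137.
Since E_B > E_C, raising the temperature improves selectivity toward B.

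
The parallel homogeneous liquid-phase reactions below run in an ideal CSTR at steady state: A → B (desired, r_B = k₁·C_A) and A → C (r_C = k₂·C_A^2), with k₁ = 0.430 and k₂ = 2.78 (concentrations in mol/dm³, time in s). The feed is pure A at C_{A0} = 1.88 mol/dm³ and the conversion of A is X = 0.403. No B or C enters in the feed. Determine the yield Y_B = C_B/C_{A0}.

Exit C_A = C_{A0}(1−X) = 1.88×0.597 = 1.122 mol/dm³.
Rates in a CSTR are evaluated at the outlet concentration: r_B = 0.430×1.122 = 0.4826, r_C = 2.78×1.122^2 = 3.502.
Fraction of consumed A going to B: r_B/(r_B+r_C) = 0.1211.
C_B = 0.1211·C_{A0}·X = 0.1211×1.88×0.403 = 0.0918 mol/dm³; Y_B = C_B/C_{A0} = 0.0488.

0.0488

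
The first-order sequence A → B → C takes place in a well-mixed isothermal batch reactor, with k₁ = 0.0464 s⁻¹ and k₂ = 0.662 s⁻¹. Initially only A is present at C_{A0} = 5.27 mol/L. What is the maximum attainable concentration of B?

Evaluating C_B at t_opt = ln(k₂/k₁)/(k₂−k₁) gives C_{B,max}/C_{A0} = (k₁/k₂)^[k₂/(k₂−k₁)].
= (0.0464/0.662)^(0.662/(0.662−0.0464)) = (0.07009)^(1.075) = 0.05737.
C_{B,max} = 0.05737×5.27 = 0.302 mol/L.

0.302 mol/L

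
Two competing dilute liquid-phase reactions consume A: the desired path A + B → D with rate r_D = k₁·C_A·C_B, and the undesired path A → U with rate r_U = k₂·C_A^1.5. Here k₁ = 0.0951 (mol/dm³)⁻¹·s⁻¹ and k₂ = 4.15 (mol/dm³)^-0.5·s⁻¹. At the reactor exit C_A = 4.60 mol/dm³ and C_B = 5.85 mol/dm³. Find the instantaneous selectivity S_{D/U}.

0.0625

S_{D/U} = r_D/r_U = (k₁·C_A·C_B)/(k₂·C_A^1.5) = (k₁/k₂)·C_A^-0.5·C_B.
= (0.0951×4.600×5.850) / (4.15×4.600^1.5) = 2.559/40.94 = 0.0625.
The undesired path is higher order in A, so low C_A (CSTR or dilute feed) favours D.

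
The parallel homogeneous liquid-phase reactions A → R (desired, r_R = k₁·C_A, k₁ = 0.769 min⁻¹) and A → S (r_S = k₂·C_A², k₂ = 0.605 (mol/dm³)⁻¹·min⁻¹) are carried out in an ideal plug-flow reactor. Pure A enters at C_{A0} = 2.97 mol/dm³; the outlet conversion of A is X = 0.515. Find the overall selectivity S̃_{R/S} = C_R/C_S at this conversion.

C_A = C_{A0}(1−X) = 1.440 mol/dm³.
Along a PFR/batch, dC_R/dC_A = −r_R/(r_R+r_S) = −k₁/(k₁+k₂·C_A).
Integrating from C_{A0} to C_A: C_R = (0.769/0.605)·ln[(0.769+0.605·2.97)/(0.769+0.605·1.44)] = 1.271·ln(2.566/1.640) = 0.5686 mol/dm³.
C_S = (C_{A0}−C_A)−C_R = 0.9610 mol/dm³; S̃_{R/S} = 0.5686/0.9610 = 0.592.

0.592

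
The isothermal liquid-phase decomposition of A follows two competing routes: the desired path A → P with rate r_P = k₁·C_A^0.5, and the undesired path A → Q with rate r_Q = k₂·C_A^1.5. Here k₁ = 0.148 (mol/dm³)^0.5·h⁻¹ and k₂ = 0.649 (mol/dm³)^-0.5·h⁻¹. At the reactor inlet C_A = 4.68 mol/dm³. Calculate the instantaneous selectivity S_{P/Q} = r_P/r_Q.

0.0487

S_{P/Q} = r_P/r_Q = (k₁·C_A^0.5)/(k₂·C_A^1.5) = (k₁/k₂)·C_A⁻¹.
= (0.148×4.680^0.5) / (0.649×4.680^1.5) = 0.3202/6.571 = 0.0487.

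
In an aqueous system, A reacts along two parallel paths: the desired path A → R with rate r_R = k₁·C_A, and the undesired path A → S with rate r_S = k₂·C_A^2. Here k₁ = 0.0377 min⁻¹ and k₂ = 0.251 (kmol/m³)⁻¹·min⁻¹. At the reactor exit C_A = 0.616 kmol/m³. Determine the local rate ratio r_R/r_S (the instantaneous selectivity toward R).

S_{R/S} = r_R/r_S = (k₁·C_A)/(k₂·C_A^2) = (k₁/k₂)·C_A⁻¹.
= (0.0377×0.6160) / (0.251×0.6160^2) = 0.02322/0.09524 = 0.244.
The undesired path is higher order in A, so low C_A (CSTR or dilute feed) favours R.

0.244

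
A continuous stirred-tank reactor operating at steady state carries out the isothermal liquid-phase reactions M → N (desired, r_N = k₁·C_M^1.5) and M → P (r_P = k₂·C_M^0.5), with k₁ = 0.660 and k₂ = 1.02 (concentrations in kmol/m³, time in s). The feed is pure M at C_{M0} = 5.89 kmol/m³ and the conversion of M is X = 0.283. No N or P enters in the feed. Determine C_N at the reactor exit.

1.22 kmol/m³

Exit C_M = C_{M0}(1−X) = 5.89×0.717 = 4.223 kmol/m³.
In a CSTR the entire volume is at exit conditions, so r_N = 0.660×4.223^1.5 = 5.728 and r_P = 1.02×4.223^0.5 = 2.096.
Fraction of consumed M going to N: r_N/(r_N+r_P) = 0.7321.
C_N = 0.7321·C_{M0}·X = 0.7321×5.89×0.283 = 1.22 kmol/m³.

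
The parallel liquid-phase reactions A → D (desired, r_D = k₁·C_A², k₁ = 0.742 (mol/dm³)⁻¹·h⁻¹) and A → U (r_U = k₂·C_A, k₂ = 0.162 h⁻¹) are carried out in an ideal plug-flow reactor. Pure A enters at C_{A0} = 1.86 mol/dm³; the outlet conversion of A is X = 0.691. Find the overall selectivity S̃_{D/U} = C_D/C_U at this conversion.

5.11

C_A = C_{A0}(1−X) = 0.5747 mol/dm³.
Along a PFR/batch, dC_U/dC_A = −r_U/(r_D+r_U) = −k₂/(k₂+k₁·C_A).
Integrating from C_{A0} to C_A: C_U = (0.162/0.742)·ln[(0.162+0.742·1.86)/(0.162+0.742·0.575)] = 0.2183·ln(1.542/0.5885) = 0.2103 mol/dm³.
Then C_D = (C_{A0}−C_A) − C_U = 1.285 − 0.2103 = 1.075 mol/dm³.
S̃_{D/U} = C_D/C_U = 1.075/0.2103 = 5.11.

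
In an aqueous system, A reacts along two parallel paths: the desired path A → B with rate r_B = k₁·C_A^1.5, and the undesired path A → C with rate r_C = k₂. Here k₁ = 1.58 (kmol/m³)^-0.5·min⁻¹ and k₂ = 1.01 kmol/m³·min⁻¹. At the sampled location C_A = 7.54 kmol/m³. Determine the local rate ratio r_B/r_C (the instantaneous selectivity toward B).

S_{B/C} = r_B/r_C = (k₁·C_A^1.5)/(k₂) = (k₁/k₂)·C_A^1.5.
= (1.58×7.540^1.5) / (1.01) = 32.71/1.010 = 32.4.
Since the desired path is higher order in A, keeping C_A high (PFR or concentrated feed) favours B.

32.4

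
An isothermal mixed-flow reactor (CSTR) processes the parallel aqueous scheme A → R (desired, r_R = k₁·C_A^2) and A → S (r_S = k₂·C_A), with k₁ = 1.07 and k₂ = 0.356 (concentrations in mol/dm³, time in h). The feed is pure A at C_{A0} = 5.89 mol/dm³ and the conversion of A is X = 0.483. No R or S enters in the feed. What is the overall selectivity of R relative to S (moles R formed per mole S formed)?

Exit C_A = C_{A0}(1−X) = 5.89×0.517 = 3.045 mol/dm³.
Rates in a CSTR are evaluated at the outlet concentration: r_R = 1.07×3.045^2 = 9.922, r_S = 0.356×3.045 = 1.084.
Overall selectivity = C_R/C_S = r_Rτ/(r_Sτ) = r_R/r_S = 9.15.

9.15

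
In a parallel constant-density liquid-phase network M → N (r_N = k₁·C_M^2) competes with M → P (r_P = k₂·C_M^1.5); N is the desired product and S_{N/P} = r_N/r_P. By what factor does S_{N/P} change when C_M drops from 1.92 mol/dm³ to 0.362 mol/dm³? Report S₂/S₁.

S_{N/P} = (k₁/k₂)·C_M^0.5, so S₂/S₁ = (C_{M,2}/C_{M,1})^0.5.
= (0.362/1.92)^0.5 = (0.1885)^0.5 = 0.434.

0.434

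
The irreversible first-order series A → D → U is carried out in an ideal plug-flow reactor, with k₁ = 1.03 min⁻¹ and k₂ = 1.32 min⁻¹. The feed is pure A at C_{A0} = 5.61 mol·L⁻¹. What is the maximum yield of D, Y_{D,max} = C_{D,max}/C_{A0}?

0.323

For a first-order series the maximum intermediate yield is C_{D,max}/C_{A0} = (k₁/k₂)^[k₂/(k₂−k₁)].
= (1.03/1.32)^(1.32/(1.32−1.03)) = (0.7803)^(4.552) = 0.3233.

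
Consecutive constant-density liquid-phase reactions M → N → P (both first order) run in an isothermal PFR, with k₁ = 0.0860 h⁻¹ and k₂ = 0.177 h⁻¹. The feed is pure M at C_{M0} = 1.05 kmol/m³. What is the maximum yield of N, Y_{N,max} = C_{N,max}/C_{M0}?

Evaluating C_N at τ_opt = ln(k₂/k₁)/(k₂−k₁) gives C_{N,max}/C_{M0} = (k₁/k₂)^[k₂/(k₂−k₁)].
= (0.0860/0.177)^(0.177/(0.177−0.0860)) = (0.4859)^(1.945) = 0.2456.

0.246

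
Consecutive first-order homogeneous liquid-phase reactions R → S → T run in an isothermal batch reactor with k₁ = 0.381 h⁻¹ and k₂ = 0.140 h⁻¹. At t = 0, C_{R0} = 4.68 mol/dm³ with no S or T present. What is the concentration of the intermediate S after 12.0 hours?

1.30 mol/dm³

For first-order series with pure R initially, C_S(t) = k₁C_{R0}/(k₂−k₁)·(e^(−k₁t) − e^(−k₂t)).
e^(−k₁t) = e^(−0.381×12.0) = e^(−4.572) = 0.01034; e^(−k₂t) = e^(−1.680) = 0.1864.
C_S = 0.381×4.68/(0.140−0.381) × (0.01034−0.1864) = (-7.399)×(-0.1760) = 1.302 mol/dm³.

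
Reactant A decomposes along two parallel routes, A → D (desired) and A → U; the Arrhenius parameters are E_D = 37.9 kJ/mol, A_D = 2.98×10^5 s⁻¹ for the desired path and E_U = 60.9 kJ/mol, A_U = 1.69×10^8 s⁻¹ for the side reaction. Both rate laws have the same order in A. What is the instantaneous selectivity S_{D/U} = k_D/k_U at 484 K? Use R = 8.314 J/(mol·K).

0.535

With equal orders, S_{D/U} = k_D/k_U = (A_D/A_U)·exp[(E_U−E_D)/(RT)].
(E_U−E_D)/(RT) = (60.9−37.9)×10³/(8.314×484) = 23000/4024 = 5.716.
k_D/k_U = (2.98×10^5/1.69×10^8)·exp(5.716) = 0.001763 × 303.6 = 0.535.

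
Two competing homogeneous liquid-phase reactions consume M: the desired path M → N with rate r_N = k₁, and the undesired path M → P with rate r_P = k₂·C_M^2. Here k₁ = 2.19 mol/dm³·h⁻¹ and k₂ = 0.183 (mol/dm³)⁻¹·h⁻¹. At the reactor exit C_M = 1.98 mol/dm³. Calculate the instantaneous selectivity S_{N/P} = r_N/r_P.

S_{N/P} = r_N/r_P = (k₁)/(k₂·C_M^2) = (k₁/k₂)·C_M^-2.
= (2.19) / (0.183×1.980^2) = 2.190/0.7174 = 3.05.
The undesired path is higher order in M, so low C_M (CSTR or dilute feed) favours N.

3.05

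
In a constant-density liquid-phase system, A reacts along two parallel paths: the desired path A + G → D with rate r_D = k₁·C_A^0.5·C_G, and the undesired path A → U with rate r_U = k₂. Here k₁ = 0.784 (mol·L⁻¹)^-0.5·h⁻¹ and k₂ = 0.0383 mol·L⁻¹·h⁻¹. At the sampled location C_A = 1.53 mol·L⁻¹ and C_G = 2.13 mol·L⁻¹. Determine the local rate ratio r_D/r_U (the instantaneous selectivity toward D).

53.9

S_{D/U} = r_D/r_U = (k₁·C_A^0.5·C_G)/(k₂) = (k₁/k₂)·C_A^0.5·C_G.
= (0.784×1.530^0.5×2.130) / (0.0383) = 2.066/0.03830 = 53.9.
Since the desired path is higher order in A, keeping C_A high (PFR or concentrated feed) favours D.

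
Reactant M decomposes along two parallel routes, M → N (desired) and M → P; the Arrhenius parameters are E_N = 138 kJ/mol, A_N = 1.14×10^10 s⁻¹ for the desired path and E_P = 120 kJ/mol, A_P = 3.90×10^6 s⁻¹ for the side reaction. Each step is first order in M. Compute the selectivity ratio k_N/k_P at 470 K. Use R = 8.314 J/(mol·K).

29.2

With equal orders, S_{N/P} = k_N/k_P = (A_N/A_P)·exp[(E_P−E_N)/(RT)].
(E_P−E_N)/(RT) = (120−138)×10³/(8.314×470) = -18000/3908 = -4.606.
k_N/k_P = (1.14×10^10/3.90×10^6)·exp(-4.606) = 2923 × 0.009987 = 29.2.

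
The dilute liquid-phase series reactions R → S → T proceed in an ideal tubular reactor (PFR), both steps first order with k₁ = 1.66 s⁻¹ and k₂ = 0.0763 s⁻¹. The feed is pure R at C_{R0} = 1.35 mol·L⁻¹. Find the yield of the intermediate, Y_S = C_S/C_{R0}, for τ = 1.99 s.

Solving the coupled first-order balances gives C_S(τ) = [k₁/(k₂−k₁)]·C_{R0}·(e^(−k₁τ) − e^(−k₂τ)).
e^(−k₁τ) = e^(−1.66×1.99) = e^(−3.303) = 0.03676; e^(−k₂τ) = e^(−0.1518) = 0.8591.
C_S = 1.66×1.35/(0.0763−1.66) × (0.03676−0.8591) = (-1.415)×(-0.8224) = 1.164 mol·L⁻¹.
Y_S = C_S/C_{R0} = 1.164/1.35 = 0.862.

0.862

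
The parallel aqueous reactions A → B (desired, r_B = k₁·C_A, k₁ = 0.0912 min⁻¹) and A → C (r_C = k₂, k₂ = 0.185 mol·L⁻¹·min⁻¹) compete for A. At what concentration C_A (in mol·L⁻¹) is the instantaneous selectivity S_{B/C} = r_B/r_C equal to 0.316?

0.641 mol·L⁻¹

S_{B/C} = (k₁/k₂)·C_A ⇒ C_A = S·k₂/k₁.
= 0.316×0.185/0.0912 = 0.641 mol·L⁻¹.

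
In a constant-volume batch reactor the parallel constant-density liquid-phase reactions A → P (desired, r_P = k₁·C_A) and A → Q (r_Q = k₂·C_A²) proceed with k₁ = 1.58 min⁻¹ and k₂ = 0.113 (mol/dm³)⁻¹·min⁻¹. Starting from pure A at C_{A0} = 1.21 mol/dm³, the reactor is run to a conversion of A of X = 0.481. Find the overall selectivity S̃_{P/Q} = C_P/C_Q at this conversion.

15.2

C_A = C_{A0}(1−X) = 0.6280 mol/dm³.
Along a PFR/batch, dC_P/dC_A = −r_P/(r_P+r_Q) = −k₁/(k₁+k₂·C_A).
Integrating from C_{A0} to C_A: C_P = (1.58/0.113)·ln[(1.58+0.113·1.21)/(1.58+0.113·0.628)] = 13.98·ln(1.717/1.651) = 0.5462 mol/dm³.
C_Q = (C_{A0}−C_A)−C_P = 0.03582 mol/dm³; S̃_{P/Q} = 0.5462/0.03582 = 15.2.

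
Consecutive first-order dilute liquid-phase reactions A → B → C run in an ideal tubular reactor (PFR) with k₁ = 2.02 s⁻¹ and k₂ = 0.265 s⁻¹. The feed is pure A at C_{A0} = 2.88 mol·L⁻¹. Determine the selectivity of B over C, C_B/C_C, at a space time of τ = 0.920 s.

For first-order series with pure A initially, C_B(τ) = k₁C_{A0}/(k₂−k₁)·(e^(−k₁τ) − e^(−k₂τ)).
e^(−k₁τ) = e^(−2.02×0.920) = e^(−1.858) = 0.1559; e^(−k₂τ) = e^(−0.2438) = 0.7836.
C_B = 2.02×2.88/(0.265−2.02) × (0.1559−0.7836) = (-3.315)×(-0.6277) = 2.081 mol·L⁻¹.
C_A = C_{A0}e^(−k₁τ) = 0.4491 mol·L⁻¹, so C_C = C_{A0}−C_A−C_B = 0.3501 mol·L⁻¹; C_B/C_C = 5.94.

5.94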